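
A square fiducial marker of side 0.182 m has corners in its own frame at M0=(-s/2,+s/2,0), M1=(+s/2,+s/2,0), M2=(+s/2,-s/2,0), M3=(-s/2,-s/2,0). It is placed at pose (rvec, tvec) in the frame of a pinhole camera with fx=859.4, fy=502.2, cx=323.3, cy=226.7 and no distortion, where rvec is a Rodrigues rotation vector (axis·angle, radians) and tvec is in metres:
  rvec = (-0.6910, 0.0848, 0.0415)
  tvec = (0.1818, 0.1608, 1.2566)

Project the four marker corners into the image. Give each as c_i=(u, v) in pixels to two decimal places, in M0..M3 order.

Intrinsics K: fx=859.4, fy=502.2, cx=323.3, cy=226.7
Marker side s = 0.182 m; corners in marker frame (Z=0):
  M0 = (-0.0910, +0.0910, 0)
  M1 = (+0.0910, +0.0910, 0)
  M2 = (+0.0910, -0.0910, 0)
  M3 = (-0.0910, -0.0910, 0)
rvec = (-0.6910, 0.0848, 0.0415), |rvec| = θ = 0.69742 rad = 39.959°
Rodrigues: sinθ=0.64224, 1−cosθ=0.23350; R = I + sinθ·[k]× + (1−cosθ)·[k]×²:
    [+0.99572 -0.06635 +0.06432]
    [+0.01009 +0.76995 +0.63802]
    [-0.09186 -0.63464 +0.76733]
t = (0.1818, 0.1608, 1.2566) m
M0: Pc = R·M0+t = (+0.08515, +0.22995, +1.20721); u = 859.4·(+0.08515)/1.20721 + 323.3 = 383.9189, v = 502.2·(+0.22995)/1.20721 + 226.7 = 322.3587
M1: Pc = R·M1+t = (+0.26637, +0.23178, +1.19049); u = 859.4·(+0.26637)/1.19049 + 323.3 = 515.5916, v = 502.2·(+0.23178)/1.19049 + 226.7 = 324.4765
M2: Pc = R·M2+t = (+0.27845, +0.09165, +1.30599); u = 859.4·(+0.27845)/1.30599 + 323.3 = 506.5309, v = 502.2·(+0.09165)/1.30599 + 226.7 = 261.9434
M3: Pc = R·M3+t = (+0.09723, +0.08982, +1.32271); u = 859.4·(+0.09723)/1.32271 + 323.3 = 386.4709, v = 502.2·(+0.08982)/1.32271 + 226.7 = 260.8010

c0=(383.92, 322.36) c1=(515.59, 324.48) c2=(506.53, 261.94) c3=(386.47, 260.80)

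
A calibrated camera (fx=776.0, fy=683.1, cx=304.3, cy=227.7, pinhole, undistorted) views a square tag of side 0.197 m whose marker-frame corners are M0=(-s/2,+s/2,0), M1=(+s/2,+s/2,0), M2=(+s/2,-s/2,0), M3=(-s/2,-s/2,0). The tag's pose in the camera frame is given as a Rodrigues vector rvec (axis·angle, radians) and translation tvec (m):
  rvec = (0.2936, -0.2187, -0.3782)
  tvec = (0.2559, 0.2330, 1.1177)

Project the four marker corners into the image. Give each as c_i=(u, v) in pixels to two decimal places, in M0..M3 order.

c0=(440.50, 444.01) c1=(555.98, 393.02) c2=(524.66, 294.00) c3=(401.49, 345.18)

Intrinsics K: fx=776.0, fy=683.1, cx=304.3, cy=227.7
Marker side s = 0.197 m; corners in marker frame (Z=0):
  M0 = (-0.0985, +0.0985, 0)
  M1 = (+0.0985, +0.0985, 0)
  M2 = (+0.0985, -0.0985, 0)
  M3 = (-0.0985, -0.0985, 0)
rvec = (0.2936, -0.2187, -0.3782), |rvec| = θ = 0.52637 rad = 30.159°
Rodrigues: sinθ=0.50240, 1−cosθ=0.13536; R = I + sinθ·[k]× + (1−cosθ)·[k]×²:
    [+0.90675 +0.32961 -0.26299]
    [-0.39235 +0.88800 -0.23982]
    [+0.15449 +0.32064 +0.93452]
t = (0.2559, 0.2330, 1.1177) m
M0: Pc = R·M0+t = (+0.19905, +0.35911, +1.13407); u = 776.0·(+0.19905)/1.13407 + 304.3 = 440.5035, v = 683.1·(+0.35911)/1.13407 + 227.7 = 444.0112
M1: Pc = R·M1+t = (+0.37768, +0.28182, +1.16450); u = 776.0·(+0.37768)/1.16450 + 304.3 = 555.9792, v = 683.1·(+0.28182)/1.16450 + 227.7 = 393.0179
M2: Pc = R·M2+t = (+0.31275, +0.10689, +1.10133); u = 776.0·(+0.31275)/1.10133 + 304.3 = 524.6628, v = 683.1·(+0.10689)/1.10133 + 227.7 = 293.9955
M3: Pc = R·M3+t = (+0.13412, +0.18418, +1.07090); u = 776.0·(+0.13412)/1.07090 + 304.3 = 401.4858, v = 683.1·(+0.18418)/1.07090 + 227.7 = 345.1824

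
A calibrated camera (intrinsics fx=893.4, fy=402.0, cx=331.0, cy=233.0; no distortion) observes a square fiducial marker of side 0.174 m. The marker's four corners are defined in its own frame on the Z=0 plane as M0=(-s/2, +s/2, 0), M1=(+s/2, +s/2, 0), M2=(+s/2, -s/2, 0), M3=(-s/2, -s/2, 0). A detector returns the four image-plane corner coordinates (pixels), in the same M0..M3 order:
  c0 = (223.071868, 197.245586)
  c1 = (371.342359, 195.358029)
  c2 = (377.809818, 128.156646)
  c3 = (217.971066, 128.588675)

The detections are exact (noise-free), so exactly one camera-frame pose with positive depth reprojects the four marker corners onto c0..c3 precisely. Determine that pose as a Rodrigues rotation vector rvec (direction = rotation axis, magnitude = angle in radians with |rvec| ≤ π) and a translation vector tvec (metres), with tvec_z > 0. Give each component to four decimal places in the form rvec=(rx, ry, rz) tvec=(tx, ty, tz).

rvec=(0.4505, -0.1386, -0.0099) tvec=(-0.0367, -0.1736, 1.0059)

Intrinsics K: fx=893.4, fy=402.0, cx=331.0, cy=233.0
Marker side s = 0.174 m; corners in marker frame (Z=0):
  M0 = (-0.0870, +0.0870, 0)
  M1 = (+0.0870, +0.0870, 0)
  M2 = (+0.0870, -0.0870, 0)
  M3 = (-0.0870, -0.0870, 0)
Detected image corners:
  c0 = (223.071868, 197.245586) px
  c1 = (371.342359, 195.358029) px
  c2 = (377.809818, 128.156646) px
  c3 = (217.971066, 128.588675) px
Planar DLT: solve 8×8 A·h = b for H (H[2,2]=1):
  H  [+922.95849 +124.27862 +298.41061]
  H  [+14.36598 +460.50261 +163.60759]
  H  [+0.13052 +0.43214 +1.00000]
B = K⁻¹H; ‖b₁‖=0.994142, ‖b₂‖=0.994142; λ = 2/(‖b₁‖+‖b₂‖) = 1.005893, sign → tz>0 ⇒ λ=+1.005893
r₁ = λ·B[:,0] = (+0.99053,-0.04015,+0.13129); r₂ = λ·B[:,1] = (-0.02112,+0.90033,+0.43469)
r₃ = r₁×r₂ = (-0.13566,-0.43335,+0.89096); SVD([r₁ r₂ r₃]) → R = UVᵀ:
  R  [+0.99053 -0.02112 -0.13566]
  R  [-0.04015 +0.90033 -0.43335]
  R  [+0.13129 +0.43469 +0.89096]
t = (-0.03669, -0.17364, +1.00589) m
tr R = 2.781823; θ = arccos((tr R − 1)/2) = 0.471448 rad = 27.012°
axis k = ((R−Rᵀ)₃₂, (R−Rᵀ)₁₃, (R−Rᵀ)₂₁) / (2 sinθ) = (+0.955611, -0.293884, -0.020947)
rvec = θ·k = (+0.450521, -0.138551, -0.009876)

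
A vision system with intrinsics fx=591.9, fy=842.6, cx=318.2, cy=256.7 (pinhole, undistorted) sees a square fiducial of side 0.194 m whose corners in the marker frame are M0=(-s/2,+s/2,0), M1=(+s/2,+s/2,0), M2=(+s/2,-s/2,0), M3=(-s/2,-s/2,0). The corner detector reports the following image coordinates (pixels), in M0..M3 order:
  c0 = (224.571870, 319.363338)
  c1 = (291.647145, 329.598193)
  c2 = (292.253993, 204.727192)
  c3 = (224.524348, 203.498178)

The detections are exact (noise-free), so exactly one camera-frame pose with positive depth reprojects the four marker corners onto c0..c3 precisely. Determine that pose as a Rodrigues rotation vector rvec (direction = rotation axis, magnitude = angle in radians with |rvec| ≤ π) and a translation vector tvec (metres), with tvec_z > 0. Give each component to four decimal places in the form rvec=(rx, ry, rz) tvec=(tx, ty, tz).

rvec=(0.0613, 0.5555, 0.0278) tvec=(-0.1403, 0.0125, 1.3561)

Intrinsics K: fx=591.9, fy=842.6, cx=318.2, cy=256.7
Marker side s = 0.194 m; corners in marker frame (Z=0):
  M0 = (-0.0970, +0.0970, 0)
  M1 = (+0.0970, +0.0970, 0)
  M2 = (+0.0970, -0.0970, 0)
  M3 = (-0.0970, -0.0970, 0)
Detected image corners:
  c0 = (224.571870, 319.363338) px
  c1 = (291.647145, 329.598193) px
  c2 = (292.253993, 204.727192) px
  c3 = (224.524348, 203.498178) px
Planar DLT: solve 8×8 A·h = b for H (H[2,2]=1):
  H  [+247.23385 +11.12984 +256.98039]
  H  [-72.88470 +632.38135 +264.47162]
  H  [-0.38797 +0.04843 +1.00000]
B = K⁻¹H; ‖b₁‖=0.737384, ‖b₂‖=0.737384; λ = 2/(‖b₁‖+‖b₂‖) = 1.356145, sign → tz>0 ⇒ λ=+1.356145
r₁ = λ·B[:,0] = (+0.84931,+0.04299,-0.52615); r₂ = λ·B[:,1] = (-0.00981,+0.99779,+0.06568)
r₃ = r₁×r₂ = (+0.52781,-0.05062,+0.84785); SVD([r₁ r₂ r₃]) → R = UVᵀ:
  R  [+0.84931 -0.00981 +0.52781]
  R  [+0.04299 +0.99779 -0.05062]
  R  [-0.52615 +0.06568 +0.84785]
t = (-0.14026, +0.01251, +1.35614) m
tr R = 2.694953; θ = arccos((tr R − 1)/2) = 0.559583 rad = 32.062°
axis k = ((R−Rᵀ)₃₂, (R−Rᵀ)₁₃, (R−Rᵀ)₂₁) / (2 sinθ) = (+0.109551, +0.992736, +0.049729)
rvec = θ·k = (+0.061303, +0.555519, +0.027828)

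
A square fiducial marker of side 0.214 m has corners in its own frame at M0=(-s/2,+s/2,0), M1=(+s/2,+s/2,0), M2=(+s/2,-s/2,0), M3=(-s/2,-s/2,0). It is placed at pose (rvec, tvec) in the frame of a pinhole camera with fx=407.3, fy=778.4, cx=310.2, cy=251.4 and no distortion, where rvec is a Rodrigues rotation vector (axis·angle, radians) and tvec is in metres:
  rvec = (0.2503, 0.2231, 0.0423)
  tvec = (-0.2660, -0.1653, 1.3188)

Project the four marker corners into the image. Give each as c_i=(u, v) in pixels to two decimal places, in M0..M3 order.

Intrinsics K: fx=407.3, fy=778.4, cx=310.2, cy=251.4
Marker side s = 0.214 m; corners in marker frame (Z=0):
  M0 = (-0.1070, +0.1070, 0)
  M1 = (+0.1070, +0.1070, 0)
  M2 = (+0.1070, -0.1070, 0)
  M3 = (-0.1070, -0.1070, 0)
rvec = (0.2503, 0.2231, 0.0423), |rvec| = θ = 0.33795 rad = 19.363°
Rodrigues: sinθ=0.33156, 1−cosθ=0.05657; R = I + sinθ·[k]× + (1−cosθ)·[k]×²:
    [+0.97446 -0.01384 +0.22412]
    [+0.06916 +0.96809 -0.24089]
    [-0.21363 +0.25024 +0.94432]
t = (-0.2660, -0.1653, 1.3188) m
M0: Pc = R·M0+t = (-0.37175, -0.06911, +1.36843); u = 407.3·(-0.37175)/1.36843 + 310.2 = 199.5529, v = 778.4·(-0.06911)/1.36843 + 251.4 = 212.0859
M1: Pc = R·M1+t = (-0.16321, -0.05432, +1.32272); u = 407.3·(-0.16321)/1.32272 + 310.2 = 259.9421, v = 778.4·(-0.05432)/1.32272 + 251.4 = 219.4363
M2: Pc = R·M2+t = (-0.16025, -0.26149, +1.26917); u = 407.3·(-0.16025)/1.26917 + 310.2 = 258.7723, v = 778.4·(-0.26149)/1.26917 + 251.4 = 91.0267
M3: Pc = R·M3+t = (-0.36879, -0.27628, +1.31488); u = 407.3·(-0.36879)/1.31488 + 310.2 = 195.9643, v = 778.4·(-0.27628)/1.31488 + 251.4 = 87.8417

c0=(199.55, 212.09) c1=(259.94, 219.44) c2=(258.77, 91.03) c3=(195.96, 87.84)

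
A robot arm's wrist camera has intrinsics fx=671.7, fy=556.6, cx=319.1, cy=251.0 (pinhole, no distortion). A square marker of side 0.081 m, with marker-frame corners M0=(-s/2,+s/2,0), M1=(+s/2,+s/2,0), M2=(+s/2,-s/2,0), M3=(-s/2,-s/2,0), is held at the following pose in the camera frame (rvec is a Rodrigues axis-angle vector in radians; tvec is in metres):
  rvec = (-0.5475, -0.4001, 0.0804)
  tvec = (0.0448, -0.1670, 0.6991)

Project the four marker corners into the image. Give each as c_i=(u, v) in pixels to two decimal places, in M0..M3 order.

c0=(328.00, 133.84) c1=(399.96, 150.32) c2=(393.01, 103.76) c3=(325.08, 86.40)

Intrinsics K: fx=671.7, fy=556.6, cx=319.1, cy=251.0
Marker side s = 0.081 m; corners in marker frame (Z=0):
  M0 = (-0.0405, +0.0405, 0)
  M1 = (+0.0405, +0.0405, 0)
  M2 = (+0.0405, -0.0405, 0)
  M3 = (-0.0405, -0.0405, 0)
rvec = (-0.5475, -0.4001, 0.0804), |rvec| = θ = 0.68286 rad = 39.125°
Rodrigues: sinθ=0.63102, 1−cosθ=0.22423; R = I + sinθ·[k]× + (1−cosθ)·[k]×²:
    [+0.91991 +0.03104 -0.39089]
    [+0.17963 +0.85275 +0.49046]
    [+0.34856 -0.52140 +0.77888]
t = (0.0448, -0.1670, 0.6991) m
M0: Pc = R·M0+t = (+0.00880, -0.13974, +0.66387); u = 671.7·(+0.00880)/0.66387 + 319.1 = 328.0045, v = 556.6·(-0.13974)/0.66387 + 251.0 = 133.8400
M1: Pc = R·M1+t = (+0.08331, -0.12519, +0.69210); u = 671.7·(+0.08331)/0.69210 + 319.1 = 399.9580, v = 556.6·(-0.12519)/0.69210 + 251.0 = 150.3209
M2: Pc = R·M2+t = (+0.08080, -0.19426, +0.73433); u = 671.7·(+0.08080)/0.73433 + 319.1 = 393.0078, v = 556.6·(-0.19426)/0.73433 + 251.0 = 103.7565
M3: Pc = R·M3+t = (+0.00629, -0.20881, +0.70610); u = 671.7·(+0.00629)/0.70610 + 319.1 = 325.0801, v = 556.6·(-0.20881)/0.70610 + 251.0 = 86.3995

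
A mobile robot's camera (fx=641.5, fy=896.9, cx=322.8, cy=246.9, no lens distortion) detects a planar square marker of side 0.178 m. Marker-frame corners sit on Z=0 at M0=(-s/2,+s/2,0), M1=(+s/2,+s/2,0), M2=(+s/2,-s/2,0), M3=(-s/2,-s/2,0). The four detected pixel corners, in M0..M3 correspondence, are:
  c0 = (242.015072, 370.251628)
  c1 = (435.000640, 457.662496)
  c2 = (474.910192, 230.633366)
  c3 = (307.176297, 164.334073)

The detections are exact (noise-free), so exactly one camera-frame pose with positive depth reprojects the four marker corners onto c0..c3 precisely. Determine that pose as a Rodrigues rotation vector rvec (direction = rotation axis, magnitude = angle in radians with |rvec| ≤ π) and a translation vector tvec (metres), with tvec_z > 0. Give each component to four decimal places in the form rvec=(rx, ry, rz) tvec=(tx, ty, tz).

Intrinsics K: fx=641.5, fy=896.9, cx=322.8, cy=246.9
Marker side s = 0.178 m; corners in marker frame (Z=0):
  M0 = (-0.0890, +0.0890, 0)
  M1 = (+0.0890, +0.0890, 0)
  M2 = (+0.0890, -0.0890, 0)
  M3 = (-0.0890, -0.0890, 0)
Detected image corners:
  c0 = (242.015072, 370.251628) px
  c1 = (435.000640, 457.662496) px
  c2 = (474.910192, 230.633366) px
  c3 = (307.176297, 164.334073) px
Planar DLT: solve 8×8 A·h = b for H (H[2,2]=1):
  H  [+919.03459 -609.46504 +364.82614]
  H  [+352.81301 +952.71021 +296.62764]
  H  [-0.24346 -0.85747 +1.00000]
B = K⁻¹H; ‖b₁‖=1.640031, ‖b₂‖=1.640031; λ = 2/(‖b₁‖+‖b₂‖) = 0.609744, sign → tz>0 ⇒ λ=+0.609744
r₁ = λ·B[:,0] = (+0.94824,+0.28072,-0.14845); r₂ = λ·B[:,1] = (-0.31620,+0.79161,-0.52284)
r₃ = r₁×r₂ = (-0.02926,+0.54272,+0.83941); SVD([r₁ r₂ r₃]) → R = UVᵀ:
  R  [+0.94824 -0.31620 -0.02926]
  R  [+0.28072 +0.79161 +0.54272]
  R  [-0.14845 -0.52284 +0.83941]
t = (+0.03995, +0.03381, +0.60974) m
tr R = 2.579259; θ = arccos((tr R − 1)/2) = 0.660591 rad = 37.849°
axis k = ((R−Rᵀ)₃₂, (R−Rᵀ)₁₃, (R−Rᵀ)₂₁) / (2 sinθ) = (-0.868307, +0.097129, +0.486425)
rvec = θ·k = (-0.573596, +0.064162, +0.321328)

rvec=(-0.5736, 0.0642, 0.3213) tvec=(0.0399, 0.0338, 0.6097)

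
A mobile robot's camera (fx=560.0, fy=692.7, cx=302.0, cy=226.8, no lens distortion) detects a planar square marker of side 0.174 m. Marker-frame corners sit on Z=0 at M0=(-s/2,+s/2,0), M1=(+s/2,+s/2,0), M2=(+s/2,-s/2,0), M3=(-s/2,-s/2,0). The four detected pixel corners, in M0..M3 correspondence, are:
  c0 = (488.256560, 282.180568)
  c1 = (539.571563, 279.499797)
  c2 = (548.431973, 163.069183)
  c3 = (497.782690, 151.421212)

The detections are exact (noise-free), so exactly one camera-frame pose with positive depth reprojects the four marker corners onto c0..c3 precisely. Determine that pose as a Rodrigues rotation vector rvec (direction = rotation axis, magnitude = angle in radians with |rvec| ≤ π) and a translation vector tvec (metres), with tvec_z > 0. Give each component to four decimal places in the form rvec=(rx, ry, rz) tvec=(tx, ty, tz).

Intrinsics K: fx=560.0, fy=692.7, cx=302.0, cy=226.8
Marker side s = 0.174 m; corners in marker frame (Z=0):
  M0 = (-0.0870, +0.0870, 0)
  M1 = (+0.0870, +0.0870, 0)
  M2 = (+0.0870, -0.0870, 0)
  M3 = (-0.0870, -0.0870, 0)
Detected image corners:
  c0 = (488.256560, 282.180568) px
  c1 = (539.571563, 279.499797) px
  c2 = (548.431973, 163.069183) px
  c3 = (497.782690, 151.421212) px
Planar DLT: solve 8×8 A·h = b for H (H[2,2]=1):
  H  [+637.63971 -29.49104 +519.96680]
  H  [+171.19542 +717.74986 +219.41323]
  H  [+0.66466 +0.04481 +1.00000]
B = K⁻¹H; ‖b₁‖=1.025356, ‖b₂‖=1.025356; λ = 2/(‖b₁‖+‖b₂‖) = 0.975271, sign → tz>0 ⇒ λ=+0.975271
r₁ = λ·B[:,0] = (+0.76091,+0.02879,+0.64822); r₂ = λ·B[:,1] = (-0.07493,+0.99623,+0.04370)
r₃ = r₁×r₂ = (-0.64452,-0.08182,+0.76020); SVD([r₁ r₂ r₃]) → R = UVᵀ:
  R  [+0.76091 -0.07493 -0.64452]
  R  [+0.02879 +0.99623 -0.08182]
  R  [+0.64822 +0.04370 +0.76020]
t = (+0.37960, -0.01040, +0.97527) m
tr R = 2.517338; θ = arccos((tr R − 1)/2) = 0.709529 rad = 40.653°
axis k = ((R−Rᵀ)₃₂, (R−Rᵀ)₁₃, (R−Rᵀ)₂₁) / (2 sinθ) = (+0.096335, -0.992161, +0.079604)
rvec = θ·k = (+0.068352, -0.703966, +0.056482)

rvec=(0.0684, -0.7040, 0.0565) tvec=(0.3796, -0.0104, 0.9753)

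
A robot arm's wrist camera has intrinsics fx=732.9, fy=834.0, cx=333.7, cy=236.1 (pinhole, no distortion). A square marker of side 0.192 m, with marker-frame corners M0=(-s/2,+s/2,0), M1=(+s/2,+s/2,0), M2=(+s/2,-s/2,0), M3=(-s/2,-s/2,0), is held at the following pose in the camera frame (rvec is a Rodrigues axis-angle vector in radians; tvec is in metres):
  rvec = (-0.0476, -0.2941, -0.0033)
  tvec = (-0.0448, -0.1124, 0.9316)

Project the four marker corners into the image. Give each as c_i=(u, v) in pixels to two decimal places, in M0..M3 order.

Intrinsics K: fx=732.9, fy=834.0, cx=333.7, cy=236.1
Marker side s = 0.192 m; corners in marker frame (Z=0):
  M0 = (-0.0960, +0.0960, 0)
  M1 = (+0.0960, +0.0960, 0)
  M2 = (+0.0960, -0.0960, 0)
  M3 = (-0.0960, -0.0960, 0)
rvec = (-0.0476, -0.2941, -0.0033), |rvec| = θ = 0.29795 rad = 17.071°
Rodrigues: sinθ=0.29356, 1−cosθ=0.04406; R = I + sinθ·[k]× + (1−cosθ)·[k]×²:
    [+0.95707 +0.01020 -0.28969]
    [+0.00370 +0.99887 +0.04738]
    [+0.28985 -0.04642 +0.95595]
t = (-0.0448, -0.1124, 0.9316) m
M0: Pc = R·M0+t = (-0.13570, -0.01686, +0.89932); u = 732.9·(-0.13570)/0.89932 + 333.7 = 223.1119, v = 834.0·(-0.01686)/0.89932 + 236.1 = 220.4615
M1: Pc = R·M1+t = (+0.04806, -0.01615, +0.95497); u = 732.9·(+0.04806)/0.95497 + 333.7 = 370.5822, v = 834.0·(-0.01615)/0.95497 + 236.1 = 221.9926
M2: Pc = R·M2+t = (+0.04610, -0.20794, +0.96388); u = 732.9·(+0.04610)/0.96388 + 333.7 = 368.7522, v = 834.0·(-0.20794)/0.96388 + 236.1 = 56.1824
M3: Pc = R·M3+t = (-0.13766, -0.20865, +0.90823); u = 732.9·(-0.13766)/0.90823 + 333.7 = 222.6168, v = 834.0·(-0.20865)/0.90823 + 236.1 = 44.5065

c0=(223.11, 220.46) c1=(370.58, 221.99) c2=(368.75, 56.18) c3=(222.62, 44.51)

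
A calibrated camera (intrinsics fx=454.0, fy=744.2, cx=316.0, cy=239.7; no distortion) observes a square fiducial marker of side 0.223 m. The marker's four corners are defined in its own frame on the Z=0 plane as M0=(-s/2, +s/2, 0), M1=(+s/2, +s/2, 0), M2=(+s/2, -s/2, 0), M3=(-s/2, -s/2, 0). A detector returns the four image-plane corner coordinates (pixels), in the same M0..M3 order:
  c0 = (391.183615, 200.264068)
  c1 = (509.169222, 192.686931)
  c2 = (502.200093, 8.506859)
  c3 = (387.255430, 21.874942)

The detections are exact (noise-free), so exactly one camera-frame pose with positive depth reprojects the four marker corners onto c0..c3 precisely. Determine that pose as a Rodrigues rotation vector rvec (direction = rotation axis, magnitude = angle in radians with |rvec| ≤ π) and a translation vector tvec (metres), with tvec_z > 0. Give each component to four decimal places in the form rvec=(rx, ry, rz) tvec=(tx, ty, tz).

rvec=(-0.0972, 0.1358, -0.0261) tvec=(0.2571, -0.1622, 0.8948)

Intrinsics K: fx=454.0, fy=744.2, cx=316.0, cy=239.7
Marker side s = 0.223 m; corners in marker frame (Z=0):
  M0 = (-0.1115, +0.1115, 0)
  M1 = (+0.1115, +0.1115, 0)
  M2 = (+0.1115, -0.1115, 0)
  M3 = (-0.1115, -0.1115, 0)
Detected image corners:
  c0 = (391.183615, 200.264068) px
  c1 = (509.169222, 192.686931) px
  c2 = (502.200093, 8.506859) px
  c3 = (387.255430, 21.874942) px
Planar DLT: solve 8×8 A·h = b for H (H[2,2]=1):
  H  [+455.23995 -24.93923 +446.44727]
  H  [-62.95504 +801.06791 +104.80793]
  H  [-0.14961 -0.11009 +1.00000]
B = K⁻¹H; ‖b₁‖=1.117520, ‖b₂‖=1.117520; λ = 2/(‖b₁‖+‖b₂‖) = 0.894838, sign → tz>0 ⇒ λ=+0.894838
r₁ = λ·B[:,0] = (+0.99046,-0.03258,-0.13387); r₂ = λ·B[:,1] = (+0.01941,+0.99495,-0.09851)
r₃ = r₁×r₂ = (+0.13641,+0.09497,+0.98609); SVD([r₁ r₂ r₃]) → R = UVᵀ:
  R  [+0.99046 +0.01941 +0.13641]
  R  [-0.03258 +0.99495 +0.09497]
  R  [-0.13387 -0.09851 +0.98609]
t = (+0.25711, -0.16220, +0.89484) m
tr R = 2.971500; θ = arccos((tr R − 1)/2) = 0.169022 rad = 9.684°
axis k = ((R−Rᵀ)₃₂, (R−Rᵀ)₁₃, (R−Rᵀ)₂₁) / (2 sinθ) = (-0.575095, +0.803359, -0.154532)
rvec = θ·k = (-0.097204, +0.135785, -0.026119)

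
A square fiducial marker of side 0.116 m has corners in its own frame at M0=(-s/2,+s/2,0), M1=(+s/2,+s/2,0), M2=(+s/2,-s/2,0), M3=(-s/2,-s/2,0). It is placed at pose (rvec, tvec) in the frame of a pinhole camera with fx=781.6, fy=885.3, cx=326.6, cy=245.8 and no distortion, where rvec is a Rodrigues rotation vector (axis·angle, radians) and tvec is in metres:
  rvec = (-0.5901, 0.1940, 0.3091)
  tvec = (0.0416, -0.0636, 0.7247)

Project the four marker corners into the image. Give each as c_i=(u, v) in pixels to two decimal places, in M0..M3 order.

Intrinsics K: fx=781.6, fy=885.3, cx=326.6, cy=245.8
Marker side s = 0.116 m; corners in marker frame (Z=0):
  M0 = (-0.0580, +0.0580, 0)
  M1 = (+0.0580, +0.0580, 0)
  M2 = (+0.0580, -0.0580, 0)
  M3 = (-0.0580, -0.0580, 0)
rvec = (-0.5901, 0.1940, 0.3091), |rvec| = θ = 0.69383 rad = 39.753°
Rodrigues: sinθ=0.63948, 1−cosθ=0.23120; R = I + sinθ·[k]× + (1−cosθ)·[k]×²:
    [+0.93604 -0.33987 +0.09121]
    [+0.22991 +0.78688 +0.57268]
    [-0.26640 -0.51508 +0.81469]
t = (0.0416, -0.0636, 0.7247) m
M0: Pc = R·M0+t = (-0.03240, -0.03130, +0.71028); u = 781.6·(-0.03240)/0.71028 + 326.6 = 290.9435, v = 885.3·(-0.03130)/0.71028 + 245.8 = 206.7924
M1: Pc = R·M1+t = (+0.07618, -0.00463, +0.67937); u = 781.6·(+0.07618)/0.67937 + 326.6 = 414.2404, v = 885.3·(-0.00463)/0.67937 + 245.8 = 239.7715
M2: Pc = R·M2+t = (+0.11560, -0.09590, +0.73912); u = 781.6·(+0.11560)/0.73912 + 326.6 = 448.8463, v = 885.3·(-0.09590)/0.73912 + 245.8 = 130.9288
M3: Pc = R·M3+t = (+0.00702, -0.12257, +0.77003); u = 781.6·(+0.00702)/0.77003 + 326.6 = 333.7277, v = 885.3·(-0.12257)/0.77003 + 245.8 = 104.8768

c0=(290.94, 206.79) c1=(414.24, 239.77) c2=(448.85, 130.93) c3=(333.73, 104.88)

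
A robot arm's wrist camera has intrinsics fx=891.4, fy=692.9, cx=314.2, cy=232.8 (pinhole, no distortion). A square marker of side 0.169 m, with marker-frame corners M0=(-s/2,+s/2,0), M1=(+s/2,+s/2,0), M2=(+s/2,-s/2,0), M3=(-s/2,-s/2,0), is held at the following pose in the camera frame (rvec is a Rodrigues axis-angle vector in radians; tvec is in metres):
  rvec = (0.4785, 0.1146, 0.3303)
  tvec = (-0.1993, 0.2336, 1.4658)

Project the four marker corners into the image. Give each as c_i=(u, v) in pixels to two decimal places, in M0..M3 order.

Intrinsics K: fx=891.4, fy=692.9, cx=314.2, cy=232.8
Marker side s = 0.169 m; corners in marker frame (Z=0):
  M0 = (-0.0845, +0.0845, 0)
  M1 = (+0.0845, +0.0845, 0)
  M2 = (+0.0845, -0.0845, 0)
  M3 = (-0.0845, -0.0845, 0)
rvec = (0.4785, 0.1146, 0.3303), |rvec| = θ = 0.59262 rad = 33.954°
Rodrigues: sinθ=0.55853, 1−cosθ=0.17052; R = I + sinθ·[k]× + (1−cosθ)·[k]×²:
    [+0.94065 -0.28468 +0.18475]
    [+0.33793 +0.83586 -0.43260]
    [-0.03127 +0.46936 +0.88245]
t = (-0.1993, 0.2336, 1.4658) m
M0: Pc = R·M0+t = (-0.30284, +0.27568, +1.50810); u = 891.4·(-0.30284)/1.50810 + 314.2 = 135.1990, v = 692.9·(+0.27568)/1.50810 + 232.8 = 359.4593
M1: Pc = R·M1+t = (-0.14387, +0.33279, +1.50282); u = 891.4·(-0.14387)/1.50282 + 314.2 = 228.8631, v = 692.9·(+0.33279)/1.50282 + 232.8 = 386.2362
M2: Pc = R·M2+t = (-0.09576, +0.19152, +1.42350); u = 891.4·(-0.09576)/1.42350 + 314.2 = 254.2349, v = 692.9·(+0.19152)/1.42350 + 232.8 = 326.0265
M3: Pc = R·M3+t = (-0.25473, +0.13441, +1.42878); u = 891.4·(-0.25473)/1.42878 + 314.2 = 155.2771, v = 692.9·(+0.13441)/1.42878 + 232.8 = 297.9857

c0=(135.20, 359.46) c1=(228.86, 386.24) c2=(254.23, 326.03) c3=(155.28, 297.99)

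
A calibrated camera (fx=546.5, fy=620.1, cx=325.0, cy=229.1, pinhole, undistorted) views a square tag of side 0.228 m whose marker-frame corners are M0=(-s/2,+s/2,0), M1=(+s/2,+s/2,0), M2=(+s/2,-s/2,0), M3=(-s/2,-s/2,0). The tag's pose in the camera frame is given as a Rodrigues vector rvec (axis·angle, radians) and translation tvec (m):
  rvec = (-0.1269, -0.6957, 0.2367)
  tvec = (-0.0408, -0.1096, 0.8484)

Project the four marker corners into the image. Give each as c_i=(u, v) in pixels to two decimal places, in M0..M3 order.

Intrinsics K: fx=546.5, fy=620.1, cx=325.0, cy=229.1
Marker side s = 0.228 m; corners in marker frame (Z=0):
  M0 = (-0.1140, +0.1140, 0)
  M1 = (+0.1140, +0.1140, 0)
  M2 = (+0.1140, -0.1140, 0)
  M3 = (-0.1140, -0.1140, 0)
rvec = (-0.1269, -0.6957, 0.2367), |rvec| = θ = 0.74574 rad = 42.728°
Rodrigues: sinθ=0.67852, 1−cosθ=0.26541; R = I + sinθ·[k]× + (1−cosθ)·[k]×²:
    [+0.74227 -0.17323 -0.64732]
    [+0.25750 +0.96558 +0.03687]
    [+0.61865 -0.19405 +0.76132]
t = (-0.0408, -0.1096, 0.8484) m
M0: Pc = R·M0+t = (-0.14517, -0.02888, +0.75575); u = 546.5·(-0.14517)/0.75575 + 325.0 = 220.0267, v = 620.1·(-0.02888)/0.75575 + 229.1 = 205.4046
M1: Pc = R·M1+t = (+0.02407, +0.02983, +0.89680); u = 546.5·(+0.02407)/0.89680 + 325.0 = 339.6684, v = 620.1·(+0.02983)/0.89680 + 229.1 = 249.7263
M2: Pc = R·M2+t = (+0.06357, -0.19032, +0.94105); u = 546.5·(+0.06357)/0.94105 + 325.0 = 361.9156, v = 620.1·(-0.19032)/0.94105 + 229.1 = 103.6887
M3: Pc = R·M3+t = (-0.10567, -0.24903, +0.80000); u = 546.5·(-0.10567)/0.80000 + 325.0 = 252.8132, v = 620.1·(-0.24903)/0.80000 + 229.1 = 36.0694

c0=(220.03, 205.40) c1=(339.67, 249.73) c2=(361.92, 103.69) c3=(252.81, 36.07)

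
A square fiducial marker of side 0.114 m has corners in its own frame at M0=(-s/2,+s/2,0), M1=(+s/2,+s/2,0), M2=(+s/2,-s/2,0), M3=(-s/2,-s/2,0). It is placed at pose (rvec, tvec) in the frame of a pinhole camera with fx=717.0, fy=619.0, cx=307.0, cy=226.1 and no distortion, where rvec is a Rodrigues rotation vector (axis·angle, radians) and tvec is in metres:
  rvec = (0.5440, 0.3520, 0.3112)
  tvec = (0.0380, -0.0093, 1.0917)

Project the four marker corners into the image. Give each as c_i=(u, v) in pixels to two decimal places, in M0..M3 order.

c0=(291.86, 234.54) c1=(357.38, 258.72) c2=(375.51, 205.93) c3=(305.70, 181.69)

Intrinsics K: fx=717.0, fy=619.0, cx=307.0, cy=226.1
Marker side s = 0.114 m; corners in marker frame (Z=0):
  M0 = (-0.0570, +0.0570, 0)
  M1 = (+0.0570, +0.0570, 0)
  M2 = (+0.0570, -0.0570, 0)
  M3 = (-0.0570, -0.0570, 0)
rvec = (0.5440, 0.3520, 0.3112), |rvec| = θ = 0.71881 rad = 41.185°
Rodrigues: sinθ=0.65849, 1−cosθ=0.24741; R = I + sinθ·[k]× + (1−cosθ)·[k]×²:
    [+0.89430 -0.19339 +0.40353]
    [+0.37678 +0.81192 -0.44590]
    [-0.24140 +0.55080 +0.79896]
t = (0.0380, -0.0093, 1.0917) m
M0: Pc = R·M0+t = (-0.02400, +0.01550, +1.13686); u = 717.0·(-0.02400)/1.13686 + 307.0 = 291.8646, v = 619.0·(+0.01550)/1.13686 + 226.1 = 234.5413
M1: Pc = R·M1+t = (+0.07795, +0.05846, +1.10934); u = 717.0·(+0.07795)/1.10934 + 307.0 = 357.3826, v = 619.0·(+0.05846)/1.10934 + 226.1 = 258.7178
M2: Pc = R·M2+t = (+0.10000, -0.03410, +1.04654); u = 717.0·(+0.10000)/1.04654 + 307.0 = 375.5100, v = 619.0·(-0.03410)/1.04654 + 226.1 = 205.9290
M3: Pc = R·M3+t = (-0.00195, -0.07706, +1.07406); u = 717.0·(-0.00195)/1.07406 + 307.0 = 305.6973, v = 619.0·(-0.07706)/1.07406 + 226.1 = 181.6915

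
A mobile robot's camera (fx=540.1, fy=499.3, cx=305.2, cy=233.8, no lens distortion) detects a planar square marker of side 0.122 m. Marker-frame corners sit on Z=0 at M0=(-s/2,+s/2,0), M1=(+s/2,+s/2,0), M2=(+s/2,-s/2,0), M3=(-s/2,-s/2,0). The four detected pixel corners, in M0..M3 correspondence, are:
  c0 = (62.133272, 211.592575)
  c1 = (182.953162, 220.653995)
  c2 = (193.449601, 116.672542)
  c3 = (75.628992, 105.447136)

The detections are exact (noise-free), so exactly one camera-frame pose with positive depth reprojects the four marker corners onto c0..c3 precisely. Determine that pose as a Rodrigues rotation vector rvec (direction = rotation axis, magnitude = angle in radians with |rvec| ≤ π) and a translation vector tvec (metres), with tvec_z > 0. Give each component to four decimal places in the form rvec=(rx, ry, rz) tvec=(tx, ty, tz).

rvec=(-0.1025, -0.1102, 0.0743) tvec=(-0.1845, -0.0803, 0.5666)

Intrinsics K: fx=540.1, fy=499.3, cx=305.2, cy=233.8
Marker side s = 0.122 m; corners in marker frame (Z=0):
  M0 = (-0.0610, +0.0610, 0)
  M1 = (+0.0610, +0.0610, 0)
  M2 = (+0.0610, -0.0610, 0)
  M3 = (-0.0610, -0.0610, 0)
Detected image corners:
  c0 = (62.133272, 211.592575) px
  c1 = (182.953162, 220.653995) px
  c2 = (193.449601, 116.672542) px
  c3 = (75.628992, 105.447136) px
Planar DLT: solve 8×8 A·h = b for H (H[2,2]=1):
  H  [+1001.91945 -122.25711 +129.28996]
  H  [+113.82013 +830.44294 +163.04937]
  H  [+0.18691 -0.18725 +1.00000]
B = K⁻¹H; ‖b₁‖=1.764998, ‖b₂‖=1.764998; λ = 2/(‖b₁‖+‖b₂‖) = 0.566573, sign → tz>0 ⇒ λ=+0.566573
r₁ = λ·B[:,0] = (+0.99119,+0.07957,+0.10590); r₂ = λ·B[:,1] = (-0.06830,+0.99201,-0.10609)
r₃ = r₁×r₂ = (-0.11349,+0.09792,+0.98870); SVD([r₁ r₂ r₃]) → R = UVᵀ:
  R  [+0.99119 -0.06830 -0.11349]
  R  [+0.07957 +0.99201 +0.09792]
  R  [+0.10590 -0.10609 +0.98870]
t = (-0.18453, -0.08028, +0.56657) m
tr R = 2.971899; θ = arccos((tr R − 1)/2) = 0.167831 rad = 9.616°
axis k = ((R−Rᵀ)₃₂, (R−Rᵀ)₁₃, (R−Rᵀ)₂₁) / (2 sinθ) = (-0.610641, -0.656669, +0.442609)
rvec = θ·k = (-0.102485, -0.110210, +0.074284)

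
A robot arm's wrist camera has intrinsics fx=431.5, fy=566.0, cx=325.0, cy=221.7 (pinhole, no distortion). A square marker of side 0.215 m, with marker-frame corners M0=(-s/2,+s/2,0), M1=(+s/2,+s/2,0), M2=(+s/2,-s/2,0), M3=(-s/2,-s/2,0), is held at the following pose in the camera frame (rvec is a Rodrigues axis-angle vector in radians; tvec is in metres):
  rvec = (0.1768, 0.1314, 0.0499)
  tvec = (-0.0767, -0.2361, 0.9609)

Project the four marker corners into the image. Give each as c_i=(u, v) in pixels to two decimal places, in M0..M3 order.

Intrinsics K: fx=431.5, fy=566.0, cx=325.0, cy=221.7
Marker side s = 0.215 m; corners in marker frame (Z=0):
  M0 = (-0.1075, +0.1075, 0)
  M1 = (+0.1075, +0.1075, 0)
  M2 = (+0.1075, -0.1075, 0)
  M3 = (-0.1075, -0.1075, 0)
rvec = (0.1768, 0.1314, 0.0499), |rvec| = θ = 0.22586 rad = 12.941°
Rodrigues: sinθ=0.22395, 1−cosθ=0.02540; R = I + sinθ·[k]× + (1−cosθ)·[k]×²:
    [+0.99016 -0.03791 +0.13468]
    [+0.06104 +0.98320 -0.17204]
    [-0.12589 +0.17857 +0.97584]
t = (-0.0767, -0.2361, 0.9609) m
M0: Pc = R·M0+t = (-0.18722, -0.13697, +0.99363); u = 431.5·(-0.18722)/0.99363 + 325.0 = 243.6975, v = 566.0·(-0.13697)/0.99363 + 221.7 = 143.6788
M1: Pc = R·M1+t = (+0.02567, -0.12384, +0.96656); u = 431.5·(+0.02567)/0.96656 + 325.0 = 336.4586, v = 566.0·(-0.12384)/0.96656 + 221.7 = 149.1793
M2: Pc = R·M2+t = (+0.03382, -0.33523, +0.92817); u = 431.5·(+0.03382)/0.92817 + 325.0 = 340.7217, v = 566.0·(-0.33523)/0.92817 + 221.7 = 17.2752
M3: Pc = R·M3+t = (-0.17907, -0.34836, +0.95524); u = 431.5·(-0.17907)/0.95524 + 325.0 = 244.1117, v = 566.0·(-0.34836)/0.95524 + 221.7 = 15.2913

c0=(243.70, 143.68) c1=(336.46, 149.18) c2=(340.72, 17.28) c3=(244.11, 15.29)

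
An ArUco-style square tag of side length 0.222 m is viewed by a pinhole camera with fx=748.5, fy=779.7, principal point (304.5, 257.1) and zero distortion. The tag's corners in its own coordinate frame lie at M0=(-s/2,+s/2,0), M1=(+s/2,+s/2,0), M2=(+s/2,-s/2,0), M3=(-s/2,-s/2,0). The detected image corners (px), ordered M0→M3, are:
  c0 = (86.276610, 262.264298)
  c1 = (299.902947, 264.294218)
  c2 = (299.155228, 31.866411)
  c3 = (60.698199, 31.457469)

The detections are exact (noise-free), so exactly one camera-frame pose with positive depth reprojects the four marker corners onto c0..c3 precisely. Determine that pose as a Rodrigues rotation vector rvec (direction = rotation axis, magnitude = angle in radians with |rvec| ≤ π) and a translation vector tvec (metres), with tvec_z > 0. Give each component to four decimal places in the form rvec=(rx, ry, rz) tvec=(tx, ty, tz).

Intrinsics K: fx=748.5, fy=779.7, cx=304.5, cy=257.1
Marker side s = 0.222 m; corners in marker frame (Z=0):
  M0 = (-0.1110, +0.1110, 0)
  M1 = (+0.1110, +0.1110, 0)
  M2 = (+0.1110, -0.1110, 0)
  M3 = (-0.1110, -0.1110, 0)
Detected image corners:
  c0 = (86.276610, 262.264298) px
  c1 = (299.902947, 264.294218) px
  c2 = (299.155228, 31.866411) px
  c3 = (60.698199, 31.457469) px
Planar DLT: solve 8×8 A·h = b for H (H[2,2]=1):
  H  [+1008.75428 +152.16384 +186.44289]
  H  [+0.65954 +1116.57202 +153.85464]
  H  [-0.03414 +0.49681 +1.00000]
B = K⁻¹H; ‖b₁‖=1.362072, ‖b₂‖=1.362072; λ = 2/(‖b₁‖+‖b₂‖) = 0.734176, sign → tz>0 ⇒ λ=+0.734176
r₁ = λ·B[:,0] = (+0.99965,+0.00889,-0.02507); r₂ = λ·B[:,1] = (+0.00087,+0.93111,+0.36474)
r₃ = r₁×r₂ = (+0.02658,-0.36464,+0.93077); SVD([r₁ r₂ r₃]) → R = UVᵀ:
  R  [+0.99965 +0.00087 +0.02658]
  R  [+0.00889 +0.93111 -0.36464]
  R  [-0.02507 +0.36474 +0.93077]
t = (-0.11580, -0.09722, +0.73418) m
tr R = 2.861524; θ = arccos((tr R − 1)/2) = 0.374305 rad = 21.446°
axis k = ((R−Rᵀ)₃₂, (R−Rᵀ)₁₃, (R−Rᵀ)₂₁) / (2 sinθ) = (+0.997443, +0.070625, +0.010964)
rvec = θ·k = (+0.373348, +0.026435, +0.004104)

rvec=(0.3733, 0.0264, 0.0041) tvec=(-0.1158, -0.0972, 0.7342)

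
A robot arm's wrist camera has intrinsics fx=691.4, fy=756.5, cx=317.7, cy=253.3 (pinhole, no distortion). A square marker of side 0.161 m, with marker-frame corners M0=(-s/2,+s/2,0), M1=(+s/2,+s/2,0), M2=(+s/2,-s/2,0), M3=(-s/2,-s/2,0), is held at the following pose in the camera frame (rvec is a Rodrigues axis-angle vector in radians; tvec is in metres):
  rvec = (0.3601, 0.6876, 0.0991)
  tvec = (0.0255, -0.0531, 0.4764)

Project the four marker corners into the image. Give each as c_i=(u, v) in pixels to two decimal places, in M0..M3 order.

Intrinsics K: fx=691.4, fy=756.5, cx=317.7, cy=253.3
Marker side s = 0.161 m; corners in marker frame (Z=0):
  M0 = (-0.0805, +0.0805, 0)
  M1 = (+0.0805, +0.0805, 0)
  M2 = (+0.0805, -0.0805, 0)
  M3 = (-0.0805, -0.0805, 0)
rvec = (0.3601, 0.6876, 0.0991), |rvec| = θ = 0.78249 rad = 44.833°
Rodrigues: sinθ=0.70505, 1−cosθ=0.29084; R = I + sinθ·[k]× + (1−cosθ)·[k]×²:
    [+0.77076 +0.02832 +0.63650]
    [+0.20691 +0.93374 -0.29209]
    [-0.60260 +0.35683 +0.71383]
t = (0.0255, -0.0531, 0.4764) m
M0: Pc = R·M0+t = (-0.03427, +0.00541, +0.55363); u = 691.4·(-0.03427)/0.55363 + 317.7 = 274.9072, v = 756.5·(+0.00541)/0.55363 + 253.3 = 260.6927
M1: Pc = R·M1+t = (+0.08983, +0.03872, +0.45662); u = 691.4·(+0.08983)/0.45662 + 317.7 = 453.7127, v = 756.5·(+0.03872)/0.45662 + 253.3 = 317.4528
M2: Pc = R·M2+t = (+0.08527, -0.11161, +0.39917); u = 691.4·(+0.08527)/0.39917 + 317.7 = 465.3903, v = 756.5·(-0.11161)/0.39917 + 253.3 = 41.7762
M3: Pc = R·M3+t = (-0.03883, -0.14492, +0.49618); u = 691.4·(-0.03883)/0.49618 + 317.7 = 263.5989, v = 756.5·(-0.14492)/0.49618 + 253.3 = 32.3469

c0=(274.91, 260.69) c1=(453.71, 317.45) c2=(465.39, 41.78) c3=(263.60, 32.35)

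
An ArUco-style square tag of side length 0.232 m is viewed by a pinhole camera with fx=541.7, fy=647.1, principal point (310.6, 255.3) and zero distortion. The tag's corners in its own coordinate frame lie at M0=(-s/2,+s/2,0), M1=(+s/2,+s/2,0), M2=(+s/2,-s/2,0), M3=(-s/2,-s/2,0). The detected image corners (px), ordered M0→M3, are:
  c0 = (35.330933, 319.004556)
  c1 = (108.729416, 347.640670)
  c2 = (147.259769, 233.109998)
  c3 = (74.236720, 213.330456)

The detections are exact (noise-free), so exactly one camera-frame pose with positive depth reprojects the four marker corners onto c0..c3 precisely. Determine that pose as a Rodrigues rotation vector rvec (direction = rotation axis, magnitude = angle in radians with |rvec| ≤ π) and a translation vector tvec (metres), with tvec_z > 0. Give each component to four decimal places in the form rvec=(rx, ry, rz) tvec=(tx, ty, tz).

rvec=(-0.2953, 0.3712, 0.2566) tvec=(-0.5180, 0.0421, 1.2749)

Intrinsics K: fx=541.7, fy=647.1, cx=310.6, cy=255.3
Marker side s = 0.232 m; corners in marker frame (Z=0):
  M0 = (-0.1160, +0.1160, 0)
  M1 = (+0.1160, +0.1160, 0)
  M2 = (+0.1160, -0.1160, 0)
  M3 = (-0.1160, -0.1160, 0)
Detected image corners:
  c0 = (35.330933, 319.004556) px
  c1 = (108.729416, 347.640670) px
  c2 = (147.259769, 233.109998) px
  c3 = (74.236720, 213.330456) px
Planar DLT: solve 8×8 A·h = b for H (H[2,2]=1):
  H  [+287.55830 -183.73875 +90.50215]
  H  [+18.71553 +422.68048 +276.66598]
  H  [-0.30625 -0.18407 +1.00000]
B = K⁻¹H; ‖b₁‖=0.784395, ‖b₂‖=0.784395; λ = 2/(‖b₁‖+‖b₂‖) = 1.274868, sign → tz>0 ⇒ λ=+1.274868
r₁ = λ·B[:,0] = (+0.90062,+0.19091,-0.39043); r₂ = λ·B[:,1] = (-0.29787,+0.92531,-0.23466)
r₃ = r₁×r₂ = (+0.31647,+0.32764,+0.89022); SVD([r₁ r₂ r₃]) → R = UVᵀ:
  R  [+0.90062 -0.29787 +0.31647]
  R  [+0.19091 +0.92531 +0.32764]
  R  [-0.39043 -0.23466 +0.89022]
t = (-0.51799, +0.04209, +1.27487) m
tr R = 2.716159; θ = arccos((tr R − 1)/2) = 0.539278 rad = 30.898°
axis k = ((R−Rᵀ)₃₂, (R−Rᵀ)₁₃, (R−Rᵀ)₂₁) / (2 sinθ) = (-0.547500, +0.688295, +0.475914)
rvec = θ·k = (-0.295255, +0.371182, +0.256650)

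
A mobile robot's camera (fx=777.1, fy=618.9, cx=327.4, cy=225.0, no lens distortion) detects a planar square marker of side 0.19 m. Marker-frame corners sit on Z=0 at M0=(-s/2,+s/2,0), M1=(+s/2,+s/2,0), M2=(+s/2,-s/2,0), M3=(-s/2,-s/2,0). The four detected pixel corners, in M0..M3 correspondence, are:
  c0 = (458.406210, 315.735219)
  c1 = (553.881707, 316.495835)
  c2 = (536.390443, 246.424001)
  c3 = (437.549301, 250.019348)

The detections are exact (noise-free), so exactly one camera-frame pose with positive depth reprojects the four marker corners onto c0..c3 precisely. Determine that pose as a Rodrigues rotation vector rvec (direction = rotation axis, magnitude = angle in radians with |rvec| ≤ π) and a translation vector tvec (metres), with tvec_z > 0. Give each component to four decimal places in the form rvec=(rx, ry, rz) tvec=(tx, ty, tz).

rvec=(0.4448, 0.4919, -0.1819) tvec=(0.3202, 0.1389, 1.4825)

Intrinsics K: fx=777.1, fy=618.9, cx=327.4, cy=225.0
Marker side s = 0.19 m; corners in marker frame (Z=0):
  M0 = (-0.0950, +0.0950, 0)
  M1 = (+0.0950, +0.0950, 0)
  M2 = (+0.0950, -0.0950, 0)
  M3 = (-0.0950, -0.0950, 0)
Detected image corners:
  c0 = (458.406210, 315.735219) px
  c1 = (553.881707, 316.495835) px
  c2 = (536.390443, 246.424001) px
  c3 = (437.549301, 250.019348) px
Planar DLT: solve 8×8 A·h = b for H (H[2,2]=1):
  H  [+346.04582 +224.31167 +495.24824]
  H  [-101.01086 +426.93448 +282.99058]
  H  [-0.33250 +0.24794 +1.00000]
B = K⁻¹H; ‖b₁‖=0.674558, ‖b₂‖=0.674558; λ = 2/(‖b₁‖+‖b₂‖) = 1.482451, sign → tz>0 ⇒ λ=+1.482451
r₁ = λ·B[:,0] = (+0.86781,-0.06275,-0.49291); r₂ = λ·B[:,1] = (+0.27306,+0.88901,+0.36756)
r₃ = r₁×r₂ = (+0.41514,-0.45356,+0.78863); SVD([r₁ r₂ r₃]) → R = UVᵀ:
  R  [+0.86781 +0.27306 +0.41514]
  R  [-0.06275 +0.88901 -0.45356]
  R  [-0.49291 +0.36756 +0.78863]
t = (+0.32020, +0.13890, +1.48245) m
tr R = 2.545453; θ = arccos((tr R − 1)/2) = 0.687671 rad = 39.401°
axis k = ((R−Rᵀ)₃₂, (R−Rᵀ)₁₃, (R−Rᵀ)₂₁) / (2 sinθ) = (+0.646818, +0.715299, -0.264526)
rvec = θ·k = (+0.444798, +0.491890, -0.181907)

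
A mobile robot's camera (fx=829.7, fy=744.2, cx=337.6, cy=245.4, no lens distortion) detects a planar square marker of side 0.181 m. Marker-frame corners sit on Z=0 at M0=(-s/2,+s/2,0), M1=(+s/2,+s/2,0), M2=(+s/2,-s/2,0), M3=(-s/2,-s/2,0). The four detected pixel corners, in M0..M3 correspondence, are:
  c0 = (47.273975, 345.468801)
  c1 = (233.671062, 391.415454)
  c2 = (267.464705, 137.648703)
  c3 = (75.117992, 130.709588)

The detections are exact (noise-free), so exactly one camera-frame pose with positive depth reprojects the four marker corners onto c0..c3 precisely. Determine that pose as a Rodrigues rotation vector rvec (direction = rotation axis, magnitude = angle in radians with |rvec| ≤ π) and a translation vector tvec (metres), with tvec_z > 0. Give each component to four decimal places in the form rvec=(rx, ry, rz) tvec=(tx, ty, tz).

Intrinsics K: fx=829.7, fy=744.2, cx=337.6, cy=245.4
Marker side s = 0.181 m; corners in marker frame (Z=0):
  M0 = (-0.0905, +0.0905, 0)
  M1 = (+0.0905, +0.0905, 0)
  M2 = (+0.0905, -0.0905, 0)
  M3 = (-0.0905, -0.0905, 0)
Detected image corners:
  c0 = (47.273975, 345.468801) px
  c1 = (233.671062, 391.415454) px
  c2 = (267.464705, 137.648703) px
  c3 = (75.117992, 130.709588) px
Planar DLT: solve 8×8 A·h = b for H (H[2,2]=1):
  H  [+902.40216 -165.24482 +147.94343]
  H  [-85.53724 +1291.16234 +250.45510]
  H  [-0.92260 +0.02343 +1.00000]
B = K⁻¹H; ‖b₁‖=1.739960, ‖b₂‖=1.739960; λ = 2/(‖b₁‖+‖b₂‖) = 0.574726, sign → tz>0 ⇒ λ=+0.574726
r₁ = λ·B[:,0] = (+0.84084,+0.10879,-0.53024); r₂ = λ·B[:,1] = (-0.11994,+0.99269,+0.01347)
r₃ = r₁×r₂ = (+0.52783,+0.05228,+0.84774); SVD([r₁ r₂ r₃]) → R = UVᵀ:
  R  [+0.84084 -0.11994 +0.52783]
  R  [+0.10879 +0.99269 +0.05228]
  R  [-0.53024 +0.01347 +0.84774]
t = (-0.13137, +0.00390, +0.57473) m
tr R = 2.681267; θ = arccos((tr R − 1)/2) = 0.572344 rad = 32.793°
axis k = ((R−Rᵀ)₃₂, (R−Rᵀ)₁₃, (R−Rᵀ)₂₁) / (2 sinθ) = (-0.035827, +0.976794, +0.211162)
rvec = θ·k = (-0.020505, +0.559063, +0.120857)

rvec=(-0.0205, 0.5591, 0.1209) tvec=(-0.1314, 0.0039, 0.5747)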